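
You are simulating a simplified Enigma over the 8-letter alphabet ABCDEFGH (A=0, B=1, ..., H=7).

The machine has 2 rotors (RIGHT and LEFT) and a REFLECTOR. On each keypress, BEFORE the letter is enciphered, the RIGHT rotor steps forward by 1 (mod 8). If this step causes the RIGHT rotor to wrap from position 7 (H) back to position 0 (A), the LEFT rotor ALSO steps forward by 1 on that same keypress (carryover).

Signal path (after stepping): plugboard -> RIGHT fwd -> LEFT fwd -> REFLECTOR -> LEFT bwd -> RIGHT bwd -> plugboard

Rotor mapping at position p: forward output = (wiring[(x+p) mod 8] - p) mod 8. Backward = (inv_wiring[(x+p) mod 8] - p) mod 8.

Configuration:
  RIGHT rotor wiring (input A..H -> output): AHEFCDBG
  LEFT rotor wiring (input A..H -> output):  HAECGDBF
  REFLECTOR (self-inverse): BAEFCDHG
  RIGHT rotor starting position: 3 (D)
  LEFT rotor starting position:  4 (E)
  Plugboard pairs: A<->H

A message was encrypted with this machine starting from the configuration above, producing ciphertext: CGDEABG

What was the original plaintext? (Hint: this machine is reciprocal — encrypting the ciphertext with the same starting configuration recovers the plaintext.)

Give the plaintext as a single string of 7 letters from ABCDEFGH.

Answer: GAFFCDF

Derivation:
Char 1 ('C'): step: R->4, L=4; C->plug->C->R->F->L->E->refl->C->L'->A->R'->G->plug->G
Char 2 ('G'): step: R->5, L=4; G->plug->G->R->A->L->C->refl->E->L'->F->R'->H->plug->A
Char 3 ('D'): step: R->6, L=4; D->plug->D->R->B->L->H->refl->G->L'->H->R'->F->plug->F
Char 4 ('E'): step: R->7, L=4; E->plug->E->R->G->L->A->refl->B->L'->D->R'->F->plug->F
Char 5 ('A'): step: R->0, L->5 (L advanced); A->plug->H->R->G->L->F->refl->D->L'->E->R'->C->plug->C
Char 6 ('B'): step: R->1, L=5; B->plug->B->R->D->L->C->refl->E->L'->B->R'->D->plug->D
Char 7 ('G'): step: R->2, L=5; G->plug->G->R->G->L->F->refl->D->L'->E->R'->F->plug->F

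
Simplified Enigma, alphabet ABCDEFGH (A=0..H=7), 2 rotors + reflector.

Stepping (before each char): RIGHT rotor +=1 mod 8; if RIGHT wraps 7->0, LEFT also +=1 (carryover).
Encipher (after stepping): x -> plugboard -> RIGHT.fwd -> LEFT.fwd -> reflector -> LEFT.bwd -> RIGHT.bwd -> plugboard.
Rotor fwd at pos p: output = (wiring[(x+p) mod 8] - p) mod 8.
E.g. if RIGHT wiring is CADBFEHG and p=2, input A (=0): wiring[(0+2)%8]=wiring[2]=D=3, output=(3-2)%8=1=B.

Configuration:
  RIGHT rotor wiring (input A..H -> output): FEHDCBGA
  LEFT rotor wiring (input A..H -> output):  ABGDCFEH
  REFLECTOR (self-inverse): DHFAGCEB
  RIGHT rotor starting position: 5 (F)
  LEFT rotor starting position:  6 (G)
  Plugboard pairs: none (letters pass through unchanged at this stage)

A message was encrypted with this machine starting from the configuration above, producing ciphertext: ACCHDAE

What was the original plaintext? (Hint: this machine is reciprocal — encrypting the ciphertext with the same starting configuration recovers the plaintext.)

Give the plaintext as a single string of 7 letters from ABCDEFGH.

Answer: DGEBHEG

Derivation:
Char 1 ('A'): step: R->6, L=6; A->plug->A->R->A->L->G->refl->E->L'->G->R'->D->plug->D
Char 2 ('C'): step: R->7, L=6; C->plug->C->R->F->L->F->refl->C->L'->C->R'->G->plug->G
Char 3 ('C'): step: R->0, L->7 (L advanced); C->plug->C->R->H->L->F->refl->C->L'->C->R'->E->plug->E
Char 4 ('H'): step: R->1, L=7; H->plug->H->R->E->L->E->refl->G->L'->G->R'->B->plug->B
Char 5 ('D'): step: R->2, L=7; D->plug->D->R->H->L->F->refl->C->L'->C->R'->H->plug->H
Char 6 ('A'): step: R->3, L=7; A->plug->A->R->A->L->A->refl->D->L'->F->R'->E->plug->E
Char 7 ('E'): step: R->4, L=7; E->plug->E->R->B->L->B->refl->H->L'->D->R'->G->plug->G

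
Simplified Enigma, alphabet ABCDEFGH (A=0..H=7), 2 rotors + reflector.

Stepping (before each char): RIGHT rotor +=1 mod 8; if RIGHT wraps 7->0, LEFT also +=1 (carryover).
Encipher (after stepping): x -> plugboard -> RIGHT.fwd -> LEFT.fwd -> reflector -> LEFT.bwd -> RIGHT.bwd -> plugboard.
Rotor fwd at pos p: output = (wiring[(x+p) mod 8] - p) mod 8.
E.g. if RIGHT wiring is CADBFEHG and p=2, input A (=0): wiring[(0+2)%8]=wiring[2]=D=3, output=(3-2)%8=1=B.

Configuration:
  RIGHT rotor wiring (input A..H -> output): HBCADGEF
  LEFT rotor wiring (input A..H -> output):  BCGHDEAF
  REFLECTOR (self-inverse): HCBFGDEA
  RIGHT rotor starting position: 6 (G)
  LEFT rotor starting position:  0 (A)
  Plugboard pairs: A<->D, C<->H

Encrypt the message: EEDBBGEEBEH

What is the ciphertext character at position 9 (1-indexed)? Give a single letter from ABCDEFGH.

Char 1 ('E'): step: R->7, L=0; E->plug->E->R->B->L->C->refl->B->L'->A->R'->B->plug->B
Char 2 ('E'): step: R->0, L->1 (L advanced); E->plug->E->R->D->L->C->refl->B->L'->A->R'->D->plug->A
Char 3 ('D'): step: R->1, L=1; D->plug->A->R->A->L->B->refl->C->L'->D->R'->F->plug->F
Char 4 ('B'): step: R->2, L=1; B->plug->B->R->G->L->E->refl->G->L'->C->R'->E->plug->E
Char 5 ('B'): step: R->3, L=1; B->plug->B->R->A->L->B->refl->C->L'->D->R'->C->plug->H
Char 6 ('G'): step: R->4, L=1; G->plug->G->R->G->L->E->refl->G->L'->C->R'->B->plug->B
Char 7 ('E'): step: R->5, L=1; E->plug->E->R->E->L->D->refl->F->L'->B->R'->A->plug->D
Char 8 ('E'): step: R->6, L=1; E->plug->E->R->E->L->D->refl->F->L'->B->R'->C->plug->H
Char 9 ('B'): step: R->7, L=1; B->plug->B->R->A->L->B->refl->C->L'->D->R'->D->plug->A

A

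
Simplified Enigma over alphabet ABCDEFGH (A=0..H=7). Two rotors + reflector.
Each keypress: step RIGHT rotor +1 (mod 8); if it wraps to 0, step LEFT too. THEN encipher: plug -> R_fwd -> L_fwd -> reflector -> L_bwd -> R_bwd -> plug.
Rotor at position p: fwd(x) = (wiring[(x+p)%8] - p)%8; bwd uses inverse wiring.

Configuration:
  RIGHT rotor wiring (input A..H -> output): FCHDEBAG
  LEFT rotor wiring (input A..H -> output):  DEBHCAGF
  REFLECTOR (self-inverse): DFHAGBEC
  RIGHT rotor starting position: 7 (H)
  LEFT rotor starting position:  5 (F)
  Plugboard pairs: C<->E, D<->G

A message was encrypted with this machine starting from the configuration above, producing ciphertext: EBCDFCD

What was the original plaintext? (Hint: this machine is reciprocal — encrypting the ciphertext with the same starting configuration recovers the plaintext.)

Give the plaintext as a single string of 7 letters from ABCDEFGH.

Answer: FGDBDFH

Derivation:
Char 1 ('E'): step: R->0, L->6 (L advanced); E->plug->C->R->H->L->C->refl->H->L'->B->R'->F->plug->F
Char 2 ('B'): step: R->1, L=6; B->plug->B->R->G->L->E->refl->G->L'->D->R'->D->plug->G
Char 3 ('C'): step: R->2, L=6; C->plug->E->R->G->L->E->refl->G->L'->D->R'->G->plug->D
Char 4 ('D'): step: R->3, L=6; D->plug->G->R->H->L->C->refl->H->L'->B->R'->B->plug->B
Char 5 ('F'): step: R->4, L=6; F->plug->F->R->G->L->E->refl->G->L'->D->R'->G->plug->D
Char 6 ('C'): step: R->5, L=6; C->plug->E->R->F->L->B->refl->F->L'->C->R'->F->plug->F
Char 7 ('D'): step: R->6, L=6; D->plug->G->R->G->L->E->refl->G->L'->D->R'->H->plug->H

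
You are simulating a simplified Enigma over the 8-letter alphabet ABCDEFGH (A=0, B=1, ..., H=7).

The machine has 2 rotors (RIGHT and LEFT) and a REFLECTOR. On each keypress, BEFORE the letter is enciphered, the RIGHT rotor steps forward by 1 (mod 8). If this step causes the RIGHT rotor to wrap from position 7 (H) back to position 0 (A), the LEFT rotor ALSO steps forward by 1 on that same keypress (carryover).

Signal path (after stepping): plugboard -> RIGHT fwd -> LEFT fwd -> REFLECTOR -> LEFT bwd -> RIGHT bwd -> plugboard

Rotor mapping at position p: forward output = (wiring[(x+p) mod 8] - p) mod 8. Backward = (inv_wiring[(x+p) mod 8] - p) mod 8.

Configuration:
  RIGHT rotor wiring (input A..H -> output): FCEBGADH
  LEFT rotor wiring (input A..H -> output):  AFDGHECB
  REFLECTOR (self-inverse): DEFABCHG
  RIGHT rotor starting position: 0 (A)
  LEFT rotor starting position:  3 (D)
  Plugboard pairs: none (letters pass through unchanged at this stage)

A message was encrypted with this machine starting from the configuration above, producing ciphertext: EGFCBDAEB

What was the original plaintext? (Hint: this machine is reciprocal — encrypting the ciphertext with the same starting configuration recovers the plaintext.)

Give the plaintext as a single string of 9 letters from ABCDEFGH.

Char 1 ('E'): step: R->1, L=3; E->plug->E->R->H->L->A->refl->D->L'->A->R'->C->plug->C
Char 2 ('G'): step: R->2, L=3; G->plug->G->R->D->L->H->refl->G->L'->E->R'->C->plug->C
Char 3 ('F'): step: R->3, L=3; F->plug->F->R->C->L->B->refl->E->L'->B->R'->H->plug->H
Char 4 ('C'): step: R->4, L=3; C->plug->C->R->H->L->A->refl->D->L'->A->R'->G->plug->G
Char 5 ('B'): step: R->5, L=3; B->plug->B->R->G->L->C->refl->F->L'->F->R'->E->plug->E
Char 6 ('D'): step: R->6, L=3; D->plug->D->R->E->L->G->refl->H->L'->D->R'->F->plug->F
Char 7 ('A'): step: R->7, L=3; A->plug->A->R->A->L->D->refl->A->L'->H->R'->F->plug->F
Char 8 ('E'): step: R->0, L->4 (L advanced); E->plug->E->R->G->L->H->refl->G->L'->C->R'->B->plug->B
Char 9 ('B'): step: R->1, L=4; B->plug->B->R->D->L->F->refl->C->L'->H->R'->E->plug->E

Answer: CCHGEFFBE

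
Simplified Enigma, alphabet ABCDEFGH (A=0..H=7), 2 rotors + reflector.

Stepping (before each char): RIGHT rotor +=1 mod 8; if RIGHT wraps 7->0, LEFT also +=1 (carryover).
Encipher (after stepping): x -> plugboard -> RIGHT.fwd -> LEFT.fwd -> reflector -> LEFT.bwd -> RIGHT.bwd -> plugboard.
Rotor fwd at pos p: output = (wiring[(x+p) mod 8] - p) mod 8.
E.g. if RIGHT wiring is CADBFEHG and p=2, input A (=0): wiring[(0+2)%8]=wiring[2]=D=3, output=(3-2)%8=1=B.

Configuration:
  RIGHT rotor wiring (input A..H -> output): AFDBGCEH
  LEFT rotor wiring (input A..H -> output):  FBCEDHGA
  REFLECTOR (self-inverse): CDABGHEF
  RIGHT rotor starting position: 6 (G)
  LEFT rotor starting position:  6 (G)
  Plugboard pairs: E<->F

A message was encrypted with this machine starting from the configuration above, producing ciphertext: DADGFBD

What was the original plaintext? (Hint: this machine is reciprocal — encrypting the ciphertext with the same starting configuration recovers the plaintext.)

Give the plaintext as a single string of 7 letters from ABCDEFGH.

Answer: HCFFCAF

Derivation:
Char 1 ('D'): step: R->7, L=6; D->plug->D->R->E->L->E->refl->G->L'->F->R'->H->plug->H
Char 2 ('A'): step: R->0, L->7 (L advanced); A->plug->A->R->A->L->B->refl->D->L'->D->R'->C->plug->C
Char 3 ('D'): step: R->1, L=7; D->plug->D->R->F->L->E->refl->G->L'->B->R'->E->plug->F
Char 4 ('G'): step: R->2, L=7; G->plug->G->R->G->L->A->refl->C->L'->C->R'->E->plug->F
Char 5 ('F'): step: R->3, L=7; F->plug->E->R->E->L->F->refl->H->L'->H->R'->C->plug->C
Char 6 ('B'): step: R->4, L=7; B->plug->B->R->G->L->A->refl->C->L'->C->R'->A->plug->A
Char 7 ('D'): step: R->5, L=7; D->plug->D->R->D->L->D->refl->B->L'->A->R'->E->plug->F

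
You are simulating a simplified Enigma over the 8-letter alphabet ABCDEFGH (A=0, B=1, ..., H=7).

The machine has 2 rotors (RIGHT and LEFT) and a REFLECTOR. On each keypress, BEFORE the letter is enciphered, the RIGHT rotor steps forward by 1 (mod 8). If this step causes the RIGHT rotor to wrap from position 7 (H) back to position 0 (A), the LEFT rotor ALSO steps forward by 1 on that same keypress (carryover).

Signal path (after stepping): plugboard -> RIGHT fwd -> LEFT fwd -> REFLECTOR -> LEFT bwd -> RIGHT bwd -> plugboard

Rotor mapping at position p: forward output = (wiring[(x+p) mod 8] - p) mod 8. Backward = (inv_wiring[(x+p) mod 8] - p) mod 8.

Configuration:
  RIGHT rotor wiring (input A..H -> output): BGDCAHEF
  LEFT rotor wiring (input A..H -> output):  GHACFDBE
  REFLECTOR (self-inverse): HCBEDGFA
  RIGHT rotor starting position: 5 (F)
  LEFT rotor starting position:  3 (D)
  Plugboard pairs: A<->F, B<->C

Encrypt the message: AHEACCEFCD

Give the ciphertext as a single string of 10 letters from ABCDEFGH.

Char 1 ('A'): step: R->6, L=3; A->plug->F->R->E->L->B->refl->C->L'->B->R'->H->plug->H
Char 2 ('H'): step: R->7, L=3; H->plug->H->R->F->L->D->refl->E->L'->G->R'->A->plug->F
Char 3 ('E'): step: R->0, L->4 (L advanced); E->plug->E->R->A->L->B->refl->C->L'->E->R'->G->plug->G
Char 4 ('A'): step: R->1, L=4; A->plug->F->R->D->L->A->refl->H->L'->B->R'->C->plug->B
Char 5 ('C'): step: R->2, L=4; C->plug->B->R->A->L->B->refl->C->L'->E->R'->H->plug->H
Char 6 ('C'): step: R->3, L=4; C->plug->B->R->F->L->D->refl->E->L'->G->R'->F->plug->A
Char 7 ('E'): step: R->4, L=4; E->plug->E->R->F->L->D->refl->E->L'->G->R'->H->plug->H
Char 8 ('F'): step: R->5, L=4; F->plug->A->R->C->L->F->refl->G->L'->H->R'->B->plug->C
Char 9 ('C'): step: R->6, L=4; C->plug->B->R->H->L->G->refl->F->L'->C->R'->G->plug->G
Char 10 ('D'): step: R->7, L=4; D->plug->D->R->E->L->C->refl->B->L'->A->R'->G->plug->G

Answer: HFGBHAHCGG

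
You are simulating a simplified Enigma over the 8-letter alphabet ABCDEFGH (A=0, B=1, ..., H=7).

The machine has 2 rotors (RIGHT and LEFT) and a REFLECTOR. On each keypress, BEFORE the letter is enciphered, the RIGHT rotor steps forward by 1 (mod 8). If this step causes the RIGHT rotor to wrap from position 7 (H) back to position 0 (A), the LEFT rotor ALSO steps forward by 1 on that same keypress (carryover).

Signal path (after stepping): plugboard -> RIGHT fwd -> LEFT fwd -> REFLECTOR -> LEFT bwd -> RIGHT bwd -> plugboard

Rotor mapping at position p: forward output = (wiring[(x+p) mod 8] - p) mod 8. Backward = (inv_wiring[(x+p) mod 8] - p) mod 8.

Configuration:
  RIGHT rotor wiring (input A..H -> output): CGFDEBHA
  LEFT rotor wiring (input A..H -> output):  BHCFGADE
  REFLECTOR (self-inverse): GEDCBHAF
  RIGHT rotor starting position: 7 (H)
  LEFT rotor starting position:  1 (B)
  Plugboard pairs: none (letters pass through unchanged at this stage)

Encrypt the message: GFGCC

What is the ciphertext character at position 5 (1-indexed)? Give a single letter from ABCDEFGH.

Char 1 ('G'): step: R->0, L->2 (L advanced); G->plug->G->R->H->L->F->refl->H->L'->G->R'->B->plug->B
Char 2 ('F'): step: R->1, L=2; F->plug->F->R->G->L->H->refl->F->L'->H->R'->G->plug->G
Char 3 ('G'): step: R->2, L=2; G->plug->G->R->A->L->A->refl->G->L'->D->R'->A->plug->A
Char 4 ('C'): step: R->3, L=2; C->plug->C->R->G->L->H->refl->F->L'->H->R'->F->plug->F
Char 5 ('C'): step: R->4, L=2; C->plug->C->R->D->L->G->refl->A->L'->A->R'->A->plug->A

A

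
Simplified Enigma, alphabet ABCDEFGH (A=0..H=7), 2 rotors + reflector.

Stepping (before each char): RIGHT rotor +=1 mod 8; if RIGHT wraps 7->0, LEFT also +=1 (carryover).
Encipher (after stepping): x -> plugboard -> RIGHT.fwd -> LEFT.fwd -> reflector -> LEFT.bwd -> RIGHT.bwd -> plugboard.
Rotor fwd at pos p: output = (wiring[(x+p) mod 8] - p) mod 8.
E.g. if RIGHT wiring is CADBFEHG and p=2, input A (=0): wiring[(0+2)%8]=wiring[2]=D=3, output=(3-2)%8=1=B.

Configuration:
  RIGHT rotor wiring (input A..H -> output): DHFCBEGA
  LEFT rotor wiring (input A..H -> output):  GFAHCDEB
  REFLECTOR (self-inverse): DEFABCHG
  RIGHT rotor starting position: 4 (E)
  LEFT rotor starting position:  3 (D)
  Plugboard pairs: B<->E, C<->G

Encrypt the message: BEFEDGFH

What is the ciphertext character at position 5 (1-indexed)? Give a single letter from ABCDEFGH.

Char 1 ('B'): step: R->5, L=3; B->plug->E->R->C->L->A->refl->D->L'->F->R'->G->plug->C
Char 2 ('E'): step: R->6, L=3; E->plug->B->R->C->L->A->refl->D->L'->F->R'->C->plug->G
Char 3 ('F'): step: R->7, L=3; F->plug->F->R->C->L->A->refl->D->L'->F->R'->G->plug->C
Char 4 ('E'): step: R->0, L->4 (L advanced); E->plug->B->R->H->L->D->refl->A->L'->C->R'->D->plug->D
Char 5 ('D'): step: R->1, L=4; D->plug->D->R->A->L->G->refl->H->L'->B->R'->C->plug->G

G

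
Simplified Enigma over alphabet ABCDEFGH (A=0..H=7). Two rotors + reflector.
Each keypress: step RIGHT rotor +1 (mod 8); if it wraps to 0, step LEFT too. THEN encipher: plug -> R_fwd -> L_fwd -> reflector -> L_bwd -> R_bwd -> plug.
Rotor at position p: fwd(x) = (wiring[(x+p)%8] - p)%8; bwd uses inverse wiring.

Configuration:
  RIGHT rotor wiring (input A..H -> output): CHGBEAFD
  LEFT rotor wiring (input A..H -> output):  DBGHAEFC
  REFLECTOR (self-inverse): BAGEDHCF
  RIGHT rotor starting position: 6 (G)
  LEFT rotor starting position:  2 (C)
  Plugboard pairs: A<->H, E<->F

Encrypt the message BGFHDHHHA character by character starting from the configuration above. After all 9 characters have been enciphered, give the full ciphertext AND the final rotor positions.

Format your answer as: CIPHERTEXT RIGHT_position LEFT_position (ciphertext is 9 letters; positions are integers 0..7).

Answer: FHCECDCFB 7 3

Derivation:
Char 1 ('B'): step: R->7, L=2; B->plug->B->R->D->L->C->refl->G->L'->C->R'->E->plug->F
Char 2 ('G'): step: R->0, L->3 (L advanced); G->plug->G->R->F->L->A->refl->B->L'->C->R'->A->plug->H
Char 3 ('F'): step: R->1, L=3; F->plug->E->R->H->L->D->refl->E->L'->A->R'->C->plug->C
Char 4 ('H'): step: R->2, L=3; H->plug->A->R->E->L->H->refl->F->L'->B->R'->F->plug->E
Char 5 ('D'): step: R->3, L=3; D->plug->D->R->C->L->B->refl->A->L'->F->R'->C->plug->C
Char 6 ('H'): step: R->4, L=3; H->plug->A->R->A->L->E->refl->D->L'->H->R'->D->plug->D
Char 7 ('H'): step: R->5, L=3; H->plug->A->R->D->L->C->refl->G->L'->G->R'->C->plug->C
Char 8 ('H'): step: R->6, L=3; H->plug->A->R->H->L->D->refl->E->L'->A->R'->E->plug->F
Char 9 ('A'): step: R->7, L=3; A->plug->H->R->G->L->G->refl->C->L'->D->R'->B->plug->B
Final: ciphertext=FHCECDCFB, RIGHT=7, LEFT=3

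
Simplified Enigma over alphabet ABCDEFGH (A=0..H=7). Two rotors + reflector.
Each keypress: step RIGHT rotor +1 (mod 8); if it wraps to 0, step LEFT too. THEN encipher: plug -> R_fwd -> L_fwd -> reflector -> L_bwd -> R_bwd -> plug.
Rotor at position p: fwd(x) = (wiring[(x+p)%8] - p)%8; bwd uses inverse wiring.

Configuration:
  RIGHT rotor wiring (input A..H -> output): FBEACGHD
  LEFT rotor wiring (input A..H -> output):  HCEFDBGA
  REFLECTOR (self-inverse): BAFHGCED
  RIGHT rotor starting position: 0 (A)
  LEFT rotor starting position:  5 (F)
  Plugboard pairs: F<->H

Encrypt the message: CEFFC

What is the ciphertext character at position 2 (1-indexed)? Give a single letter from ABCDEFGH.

Char 1 ('C'): step: R->1, L=5; C->plug->C->R->H->L->G->refl->E->L'->A->R'->A->plug->A
Char 2 ('E'): step: R->2, L=5; E->plug->E->R->F->L->H->refl->D->L'->C->R'->A->plug->A

A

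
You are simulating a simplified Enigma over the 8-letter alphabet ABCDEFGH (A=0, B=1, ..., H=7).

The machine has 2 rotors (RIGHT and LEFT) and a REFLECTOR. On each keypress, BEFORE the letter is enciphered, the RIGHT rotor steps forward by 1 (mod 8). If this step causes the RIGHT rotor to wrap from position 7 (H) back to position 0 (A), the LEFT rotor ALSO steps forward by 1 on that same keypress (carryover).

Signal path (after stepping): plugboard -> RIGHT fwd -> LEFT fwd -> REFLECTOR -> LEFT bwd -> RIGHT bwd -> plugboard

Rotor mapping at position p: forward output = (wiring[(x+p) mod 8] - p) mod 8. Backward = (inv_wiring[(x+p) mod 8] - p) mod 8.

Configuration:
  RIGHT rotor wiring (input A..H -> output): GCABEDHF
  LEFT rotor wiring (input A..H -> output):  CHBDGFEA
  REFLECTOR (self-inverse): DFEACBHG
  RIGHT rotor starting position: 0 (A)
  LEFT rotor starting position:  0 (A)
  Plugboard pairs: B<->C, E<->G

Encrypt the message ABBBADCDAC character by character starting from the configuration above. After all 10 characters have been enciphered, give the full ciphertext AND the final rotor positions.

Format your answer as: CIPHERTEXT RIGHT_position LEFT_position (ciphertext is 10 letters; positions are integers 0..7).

Answer: EGACBABHHF 2 1

Derivation:
Char 1 ('A'): step: R->1, L=0; A->plug->A->R->B->L->H->refl->G->L'->E->R'->G->plug->E
Char 2 ('B'): step: R->2, L=0; B->plug->C->R->C->L->B->refl->F->L'->F->R'->E->plug->G
Char 3 ('B'): step: R->3, L=0; B->plug->C->R->A->L->C->refl->E->L'->G->R'->A->plug->A
Char 4 ('B'): step: R->4, L=0; B->plug->C->R->D->L->D->refl->A->L'->H->R'->B->plug->C
Char 5 ('A'): step: R->5, L=0; A->plug->A->R->G->L->E->refl->C->L'->A->R'->C->plug->B
Char 6 ('D'): step: R->6, L=0; D->plug->D->R->E->L->G->refl->H->L'->B->R'->A->plug->A
Char 7 ('C'): step: R->7, L=0; C->plug->B->R->H->L->A->refl->D->L'->D->R'->C->plug->B
Char 8 ('D'): step: R->0, L->1 (L advanced); D->plug->D->R->B->L->A->refl->D->L'->F->R'->H->plug->H
Char 9 ('A'): step: R->1, L=1; A->plug->A->R->B->L->A->refl->D->L'->F->R'->H->plug->H
Char 10 ('C'): step: R->2, L=1; C->plug->B->R->H->L->B->refl->F->L'->D->R'->F->plug->F
Final: ciphertext=EGACBABHHF, RIGHT=2, LEFT=1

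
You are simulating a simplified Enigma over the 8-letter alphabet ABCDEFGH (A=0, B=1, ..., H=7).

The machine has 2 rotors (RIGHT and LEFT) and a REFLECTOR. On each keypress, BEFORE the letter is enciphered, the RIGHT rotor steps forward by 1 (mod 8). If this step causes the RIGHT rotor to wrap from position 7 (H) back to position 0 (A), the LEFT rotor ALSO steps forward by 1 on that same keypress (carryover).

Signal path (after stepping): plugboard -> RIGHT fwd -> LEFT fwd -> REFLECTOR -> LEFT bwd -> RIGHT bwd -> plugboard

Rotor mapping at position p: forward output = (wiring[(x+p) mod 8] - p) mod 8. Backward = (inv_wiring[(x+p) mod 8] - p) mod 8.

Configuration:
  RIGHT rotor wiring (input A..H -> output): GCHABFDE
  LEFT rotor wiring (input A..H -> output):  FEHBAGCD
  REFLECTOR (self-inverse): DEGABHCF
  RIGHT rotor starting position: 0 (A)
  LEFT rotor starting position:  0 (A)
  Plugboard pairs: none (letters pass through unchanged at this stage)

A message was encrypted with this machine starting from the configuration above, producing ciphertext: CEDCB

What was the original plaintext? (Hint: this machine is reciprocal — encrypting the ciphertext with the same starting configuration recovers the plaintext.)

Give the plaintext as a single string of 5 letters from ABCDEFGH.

Answer: EDCHE

Derivation:
Char 1 ('C'): step: R->1, L=0; C->plug->C->R->H->L->D->refl->A->L'->E->R'->E->plug->E
Char 2 ('E'): step: R->2, L=0; E->plug->E->R->B->L->E->refl->B->L'->D->R'->D->plug->D
Char 3 ('D'): step: R->3, L=0; D->plug->D->R->A->L->F->refl->H->L'->C->R'->C->plug->C
Char 4 ('C'): step: R->4, L=0; C->plug->C->R->H->L->D->refl->A->L'->E->R'->H->plug->H
Char 5 ('B'): step: R->5, L=0; B->plug->B->R->G->L->C->refl->G->L'->F->R'->E->plug->E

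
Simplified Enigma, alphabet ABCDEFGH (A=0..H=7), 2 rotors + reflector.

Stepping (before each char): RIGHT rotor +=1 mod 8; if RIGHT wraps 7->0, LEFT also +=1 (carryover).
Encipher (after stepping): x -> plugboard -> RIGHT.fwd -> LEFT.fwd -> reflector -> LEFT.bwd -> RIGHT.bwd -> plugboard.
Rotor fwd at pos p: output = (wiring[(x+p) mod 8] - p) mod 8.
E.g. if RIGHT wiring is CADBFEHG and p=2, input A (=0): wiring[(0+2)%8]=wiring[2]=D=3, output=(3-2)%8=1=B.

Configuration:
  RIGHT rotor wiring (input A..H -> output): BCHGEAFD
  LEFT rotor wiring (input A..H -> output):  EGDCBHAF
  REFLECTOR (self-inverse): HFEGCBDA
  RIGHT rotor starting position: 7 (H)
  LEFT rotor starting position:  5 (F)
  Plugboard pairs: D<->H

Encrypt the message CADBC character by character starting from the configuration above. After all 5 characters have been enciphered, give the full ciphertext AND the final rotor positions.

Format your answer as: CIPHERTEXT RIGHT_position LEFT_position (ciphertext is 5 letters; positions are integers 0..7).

Answer: EHAAG 4 6

Derivation:
Char 1 ('C'): step: R->0, L->6 (L advanced); C->plug->C->R->H->L->B->refl->F->L'->E->R'->E->plug->E
Char 2 ('A'): step: R->1, L=6; A->plug->A->R->B->L->H->refl->A->L'->D->R'->D->plug->H
Char 3 ('D'): step: R->2, L=6; D->plug->H->R->A->L->C->refl->E->L'->F->R'->A->plug->A
Char 4 ('B'): step: R->3, L=6; B->plug->B->R->B->L->H->refl->A->L'->D->R'->A->plug->A
Char 5 ('C'): step: R->4, L=6; C->plug->C->R->B->L->H->refl->A->L'->D->R'->G->plug->G
Final: ciphertext=EHAAG, RIGHT=4, LEFT=6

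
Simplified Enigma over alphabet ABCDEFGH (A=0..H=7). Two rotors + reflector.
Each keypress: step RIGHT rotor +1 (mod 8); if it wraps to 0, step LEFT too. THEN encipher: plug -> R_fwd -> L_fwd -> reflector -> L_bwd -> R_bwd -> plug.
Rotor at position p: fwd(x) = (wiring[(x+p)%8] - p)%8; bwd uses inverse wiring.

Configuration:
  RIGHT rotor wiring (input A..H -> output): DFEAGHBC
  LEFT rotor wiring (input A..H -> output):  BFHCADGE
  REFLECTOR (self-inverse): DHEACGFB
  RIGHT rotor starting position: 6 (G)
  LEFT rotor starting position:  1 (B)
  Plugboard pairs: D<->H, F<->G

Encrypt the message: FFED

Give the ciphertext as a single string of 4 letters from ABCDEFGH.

Answer: BGBB

Derivation:
Char 1 ('F'): step: R->7, L=1; F->plug->G->R->A->L->E->refl->C->L'->E->R'->B->plug->B
Char 2 ('F'): step: R->0, L->2 (L advanced); F->plug->G->R->B->L->A->refl->D->L'->H->R'->F->plug->G
Char 3 ('E'): step: R->1, L=2; E->plug->E->R->G->L->H->refl->B->L'->D->R'->B->plug->B
Char 4 ('D'): step: R->2, L=2; D->plug->H->R->D->L->B->refl->H->L'->G->R'->B->plug->B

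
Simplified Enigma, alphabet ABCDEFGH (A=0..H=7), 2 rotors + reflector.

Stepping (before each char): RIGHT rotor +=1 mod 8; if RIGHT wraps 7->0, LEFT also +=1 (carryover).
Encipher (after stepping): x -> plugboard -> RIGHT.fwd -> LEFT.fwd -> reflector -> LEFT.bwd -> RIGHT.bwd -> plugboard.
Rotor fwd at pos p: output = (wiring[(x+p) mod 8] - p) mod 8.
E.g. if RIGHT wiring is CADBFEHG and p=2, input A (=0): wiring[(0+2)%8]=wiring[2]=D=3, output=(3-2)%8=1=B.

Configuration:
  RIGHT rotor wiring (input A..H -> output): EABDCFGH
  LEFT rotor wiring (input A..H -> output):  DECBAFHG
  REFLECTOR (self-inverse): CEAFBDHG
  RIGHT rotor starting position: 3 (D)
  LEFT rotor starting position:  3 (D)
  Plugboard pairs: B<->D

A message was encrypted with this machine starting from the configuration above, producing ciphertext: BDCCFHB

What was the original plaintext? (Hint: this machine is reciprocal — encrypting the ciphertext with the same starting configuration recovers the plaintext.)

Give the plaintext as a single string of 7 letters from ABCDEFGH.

Char 1 ('B'): step: R->4, L=3; B->plug->D->R->D->L->E->refl->B->L'->G->R'->A->plug->A
Char 2 ('D'): step: R->5, L=3; D->plug->B->R->B->L->F->refl->D->L'->E->R'->F->plug->F
Char 3 ('C'): step: R->6, L=3; C->plug->C->R->G->L->B->refl->E->L'->D->R'->E->plug->E
Char 4 ('C'): step: R->7, L=3; C->plug->C->R->B->L->F->refl->D->L'->E->R'->E->plug->E
Char 5 ('F'): step: R->0, L->4 (L advanced); F->plug->F->R->F->L->A->refl->C->L'->D->R'->D->plug->B
Char 6 ('H'): step: R->1, L=4; H->plug->H->R->D->L->C->refl->A->L'->F->R'->F->plug->F
Char 7 ('B'): step: R->2, L=4; B->plug->D->R->D->L->C->refl->A->L'->F->R'->F->plug->F

Answer: AFEEBFF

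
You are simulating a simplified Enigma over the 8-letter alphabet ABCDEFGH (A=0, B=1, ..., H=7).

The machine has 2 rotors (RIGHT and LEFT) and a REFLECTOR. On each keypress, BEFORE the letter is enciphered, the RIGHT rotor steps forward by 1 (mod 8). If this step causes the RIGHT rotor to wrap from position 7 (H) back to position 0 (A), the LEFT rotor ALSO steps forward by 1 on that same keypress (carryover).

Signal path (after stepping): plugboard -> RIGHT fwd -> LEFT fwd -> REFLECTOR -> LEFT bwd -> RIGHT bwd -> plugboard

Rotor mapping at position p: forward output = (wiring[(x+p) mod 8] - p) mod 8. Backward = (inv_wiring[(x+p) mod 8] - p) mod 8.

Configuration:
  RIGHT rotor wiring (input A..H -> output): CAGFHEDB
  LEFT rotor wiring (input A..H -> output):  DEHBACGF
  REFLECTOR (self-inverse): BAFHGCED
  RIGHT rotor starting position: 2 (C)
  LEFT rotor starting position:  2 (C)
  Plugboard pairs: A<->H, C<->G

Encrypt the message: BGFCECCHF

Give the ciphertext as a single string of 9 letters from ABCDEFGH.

Char 1 ('B'): step: R->3, L=2; B->plug->B->R->E->L->E->refl->G->L'->C->R'->A->plug->H
Char 2 ('G'): step: R->4, L=2; G->plug->C->R->H->L->C->refl->F->L'->A->R'->B->plug->B
Char 3 ('F'): step: R->5, L=2; F->plug->F->R->B->L->H->refl->D->L'->F->R'->D->plug->D
Char 4 ('C'): step: R->6, L=2; C->plug->G->R->B->L->H->refl->D->L'->F->R'->A->plug->H
Char 5 ('E'): step: R->7, L=2; E->plug->E->R->G->L->B->refl->A->L'->D->R'->B->plug->B
Char 6 ('C'): step: R->0, L->3 (L advanced); C->plug->G->R->D->L->D->refl->H->L'->C->R'->A->plug->H
Char 7 ('C'): step: R->1, L=3; C->plug->G->R->A->L->G->refl->E->L'->H->R'->A->plug->H
Char 8 ('H'): step: R->2, L=3; H->plug->A->R->E->L->C->refl->F->L'->B->R'->E->plug->E
Char 9 ('F'): step: R->3, L=3; F->plug->F->R->H->L->E->refl->G->L'->A->R'->D->plug->D

Answer: HBDHBHHED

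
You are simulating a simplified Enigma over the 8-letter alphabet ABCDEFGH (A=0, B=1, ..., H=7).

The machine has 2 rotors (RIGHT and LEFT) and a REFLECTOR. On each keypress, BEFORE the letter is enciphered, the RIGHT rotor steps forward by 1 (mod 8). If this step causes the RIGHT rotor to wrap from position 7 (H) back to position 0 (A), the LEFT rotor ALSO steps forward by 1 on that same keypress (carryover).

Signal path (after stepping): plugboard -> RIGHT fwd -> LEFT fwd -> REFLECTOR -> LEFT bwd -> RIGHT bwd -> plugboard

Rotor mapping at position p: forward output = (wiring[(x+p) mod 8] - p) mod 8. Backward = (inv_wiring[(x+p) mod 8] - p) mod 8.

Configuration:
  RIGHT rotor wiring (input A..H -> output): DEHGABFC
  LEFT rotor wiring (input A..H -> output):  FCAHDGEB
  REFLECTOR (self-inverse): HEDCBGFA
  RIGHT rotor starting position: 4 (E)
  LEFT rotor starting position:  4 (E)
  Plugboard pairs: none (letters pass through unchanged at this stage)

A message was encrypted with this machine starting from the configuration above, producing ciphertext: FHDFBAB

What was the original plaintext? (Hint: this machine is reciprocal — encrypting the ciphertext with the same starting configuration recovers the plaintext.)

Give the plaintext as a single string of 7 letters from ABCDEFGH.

Char 1 ('F'): step: R->5, L=4; F->plug->F->R->C->L->A->refl->H->L'->A->R'->B->plug->B
Char 2 ('H'): step: R->6, L=4; H->plug->H->R->D->L->F->refl->G->L'->F->R'->C->plug->C
Char 3 ('D'): step: R->7, L=4; D->plug->D->R->A->L->H->refl->A->L'->C->R'->G->plug->G
Char 4 ('F'): step: R->0, L->5 (L advanced); F->plug->F->R->B->L->H->refl->A->L'->D->R'->A->plug->A
Char 5 ('B'): step: R->1, L=5; B->plug->B->R->G->L->C->refl->D->L'->F->R'->C->plug->C
Char 6 ('A'): step: R->2, L=5; A->plug->A->R->F->L->D->refl->C->L'->G->R'->C->plug->C
Char 7 ('B'): step: R->3, L=5; B->plug->B->R->F->L->D->refl->C->L'->G->R'->C->plug->C

Answer: BCGACCC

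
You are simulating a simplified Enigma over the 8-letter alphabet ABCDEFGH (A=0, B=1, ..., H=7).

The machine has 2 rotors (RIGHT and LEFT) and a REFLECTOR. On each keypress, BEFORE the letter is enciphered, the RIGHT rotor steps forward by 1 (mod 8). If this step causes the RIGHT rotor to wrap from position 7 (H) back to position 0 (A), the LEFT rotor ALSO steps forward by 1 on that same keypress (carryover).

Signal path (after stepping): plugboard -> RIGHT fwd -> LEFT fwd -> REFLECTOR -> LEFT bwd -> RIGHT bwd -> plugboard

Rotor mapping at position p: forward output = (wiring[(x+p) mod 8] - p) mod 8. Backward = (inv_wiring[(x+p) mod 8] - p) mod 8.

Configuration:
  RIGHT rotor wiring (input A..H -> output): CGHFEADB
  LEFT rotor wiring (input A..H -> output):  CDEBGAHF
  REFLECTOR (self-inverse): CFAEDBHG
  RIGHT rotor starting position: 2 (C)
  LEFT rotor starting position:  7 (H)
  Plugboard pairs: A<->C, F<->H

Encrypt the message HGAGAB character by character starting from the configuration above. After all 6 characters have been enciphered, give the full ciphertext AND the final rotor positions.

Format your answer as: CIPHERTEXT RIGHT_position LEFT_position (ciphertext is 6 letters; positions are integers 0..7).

Answer: FEFBFE 0 0

Derivation:
Char 1 ('H'): step: R->3, L=7; H->plug->F->R->H->L->A->refl->C->L'->E->R'->H->plug->F
Char 2 ('G'): step: R->4, L=7; G->plug->G->R->D->L->F->refl->B->L'->G->R'->E->plug->E
Char 3 ('A'): step: R->5, L=7; A->plug->C->R->E->L->C->refl->A->L'->H->R'->H->plug->F
Char 4 ('G'): step: R->6, L=7; G->plug->G->R->G->L->B->refl->F->L'->D->R'->B->plug->B
Char 5 ('A'): step: R->7, L=7; A->plug->C->R->H->L->A->refl->C->L'->E->R'->H->plug->F
Char 6 ('B'): step: R->0, L->0 (L advanced); B->plug->B->R->G->L->H->refl->G->L'->E->R'->E->plug->E
Final: ciphertext=FEFBFE, RIGHT=0, LEFT=0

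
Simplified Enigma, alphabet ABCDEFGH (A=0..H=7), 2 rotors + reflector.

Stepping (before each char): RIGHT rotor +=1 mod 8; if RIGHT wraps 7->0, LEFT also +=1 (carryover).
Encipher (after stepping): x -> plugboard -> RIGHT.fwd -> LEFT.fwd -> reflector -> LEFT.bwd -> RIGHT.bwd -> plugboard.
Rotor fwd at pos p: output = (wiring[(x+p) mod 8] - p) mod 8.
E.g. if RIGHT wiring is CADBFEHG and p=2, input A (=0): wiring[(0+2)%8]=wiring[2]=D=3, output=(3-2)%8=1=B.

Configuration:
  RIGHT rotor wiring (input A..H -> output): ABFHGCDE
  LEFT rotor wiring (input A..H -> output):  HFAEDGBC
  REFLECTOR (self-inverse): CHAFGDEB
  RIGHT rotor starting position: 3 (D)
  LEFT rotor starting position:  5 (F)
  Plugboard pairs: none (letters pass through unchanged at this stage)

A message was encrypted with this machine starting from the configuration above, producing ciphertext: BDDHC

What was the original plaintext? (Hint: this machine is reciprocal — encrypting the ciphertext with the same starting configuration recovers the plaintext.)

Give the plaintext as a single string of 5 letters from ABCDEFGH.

Answer: DEHGB

Derivation:
Char 1 ('B'): step: R->4, L=5; B->plug->B->R->G->L->H->refl->B->L'->A->R'->D->plug->D
Char 2 ('D'): step: R->5, L=5; D->plug->D->R->D->L->C->refl->A->L'->E->R'->E->plug->E
Char 3 ('D'): step: R->6, L=5; D->plug->D->R->D->L->C->refl->A->L'->E->R'->H->plug->H
Char 4 ('H'): step: R->7, L=5; H->plug->H->R->E->L->A->refl->C->L'->D->R'->G->plug->G
Char 5 ('C'): step: R->0, L->6 (L advanced); C->plug->C->R->F->L->G->refl->E->L'->B->R'->B->plug->B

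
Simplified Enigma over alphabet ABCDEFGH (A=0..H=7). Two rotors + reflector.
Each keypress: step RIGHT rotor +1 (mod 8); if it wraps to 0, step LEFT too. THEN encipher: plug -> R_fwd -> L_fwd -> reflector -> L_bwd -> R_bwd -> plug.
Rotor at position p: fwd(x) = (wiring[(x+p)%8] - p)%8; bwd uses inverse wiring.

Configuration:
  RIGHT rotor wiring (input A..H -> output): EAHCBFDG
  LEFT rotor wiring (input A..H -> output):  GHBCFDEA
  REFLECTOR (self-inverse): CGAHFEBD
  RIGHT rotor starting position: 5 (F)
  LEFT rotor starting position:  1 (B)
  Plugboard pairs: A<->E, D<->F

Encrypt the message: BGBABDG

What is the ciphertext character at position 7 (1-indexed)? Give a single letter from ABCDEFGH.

Char 1 ('B'): step: R->6, L=1; B->plug->B->R->A->L->G->refl->B->L'->C->R'->D->plug->F
Char 2 ('G'): step: R->7, L=1; G->plug->G->R->G->L->H->refl->D->L'->F->R'->B->plug->B
Char 3 ('B'): step: R->0, L->2 (L advanced); B->plug->B->R->A->L->H->refl->D->L'->C->R'->D->plug->F
Char 4 ('A'): step: R->1, L=2; A->plug->E->R->E->L->C->refl->A->L'->B->R'->C->plug->C
Char 5 ('B'): step: R->2, L=2; B->plug->B->R->A->L->H->refl->D->L'->C->R'->G->plug->G
Char 6 ('D'): step: R->3, L=2; D->plug->F->R->B->L->A->refl->C->L'->E->R'->H->plug->H
Char 7 ('G'): step: R->4, L=2; G->plug->G->R->D->L->B->refl->G->L'->F->R'->A->plug->E

E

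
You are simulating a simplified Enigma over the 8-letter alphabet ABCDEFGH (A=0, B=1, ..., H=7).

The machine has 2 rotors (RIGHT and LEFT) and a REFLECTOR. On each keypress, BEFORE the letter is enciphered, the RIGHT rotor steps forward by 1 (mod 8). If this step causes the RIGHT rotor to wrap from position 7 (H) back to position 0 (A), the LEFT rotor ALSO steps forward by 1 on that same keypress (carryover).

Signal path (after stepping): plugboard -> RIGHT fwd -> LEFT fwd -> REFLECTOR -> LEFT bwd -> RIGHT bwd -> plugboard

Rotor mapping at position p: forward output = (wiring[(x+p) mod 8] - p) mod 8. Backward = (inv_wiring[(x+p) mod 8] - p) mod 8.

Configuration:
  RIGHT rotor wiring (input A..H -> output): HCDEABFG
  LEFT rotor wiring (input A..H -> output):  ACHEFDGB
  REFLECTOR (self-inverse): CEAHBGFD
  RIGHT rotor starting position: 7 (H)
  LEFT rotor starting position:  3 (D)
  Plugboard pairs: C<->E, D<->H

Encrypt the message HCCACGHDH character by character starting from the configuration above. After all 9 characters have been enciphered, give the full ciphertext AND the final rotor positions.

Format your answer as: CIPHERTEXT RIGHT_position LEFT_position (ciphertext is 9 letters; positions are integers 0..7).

Answer: CFGEBHBFC 0 5

Derivation:
Char 1 ('H'): step: R->0, L->4 (L advanced); H->plug->D->R->E->L->E->refl->B->L'->A->R'->E->plug->C
Char 2 ('C'): step: R->1, L=4; C->plug->E->R->A->L->B->refl->E->L'->E->R'->F->plug->F
Char 3 ('C'): step: R->2, L=4; C->plug->E->R->D->L->F->refl->G->L'->F->R'->G->plug->G
Char 4 ('A'): step: R->3, L=4; A->plug->A->R->B->L->H->refl->D->L'->G->R'->C->plug->E
Char 5 ('C'): step: R->4, L=4; C->plug->E->R->D->L->F->refl->G->L'->F->R'->B->plug->B
Char 6 ('G'): step: R->5, L=4; G->plug->G->R->H->L->A->refl->C->L'->C->R'->D->plug->H
Char 7 ('H'): step: R->6, L=4; H->plug->D->R->E->L->E->refl->B->L'->A->R'->B->plug->B
Char 8 ('D'): step: R->7, L=4; D->plug->H->R->G->L->D->refl->H->L'->B->R'->F->plug->F
Char 9 ('H'): step: R->0, L->5 (L advanced); H->plug->D->R->E->L->F->refl->G->L'->A->R'->E->plug->C
Final: ciphertext=CFGEBHBFC, RIGHT=0, LEFT=5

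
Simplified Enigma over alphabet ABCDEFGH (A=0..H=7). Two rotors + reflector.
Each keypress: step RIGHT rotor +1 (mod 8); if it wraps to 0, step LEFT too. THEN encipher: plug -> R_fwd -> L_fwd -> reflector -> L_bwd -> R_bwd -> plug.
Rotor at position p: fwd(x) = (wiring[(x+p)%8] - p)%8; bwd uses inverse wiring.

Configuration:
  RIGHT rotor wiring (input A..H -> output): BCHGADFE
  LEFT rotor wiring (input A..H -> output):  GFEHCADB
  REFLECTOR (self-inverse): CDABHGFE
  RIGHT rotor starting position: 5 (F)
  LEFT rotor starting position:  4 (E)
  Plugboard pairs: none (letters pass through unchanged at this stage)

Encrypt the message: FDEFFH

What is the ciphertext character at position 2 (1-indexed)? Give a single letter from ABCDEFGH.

Char 1 ('F'): step: R->6, L=4; F->plug->F->R->A->L->G->refl->F->L'->D->R'->C->plug->C
Char 2 ('D'): step: R->7, L=4; D->plug->D->R->A->L->G->refl->F->L'->D->R'->C->plug->C

C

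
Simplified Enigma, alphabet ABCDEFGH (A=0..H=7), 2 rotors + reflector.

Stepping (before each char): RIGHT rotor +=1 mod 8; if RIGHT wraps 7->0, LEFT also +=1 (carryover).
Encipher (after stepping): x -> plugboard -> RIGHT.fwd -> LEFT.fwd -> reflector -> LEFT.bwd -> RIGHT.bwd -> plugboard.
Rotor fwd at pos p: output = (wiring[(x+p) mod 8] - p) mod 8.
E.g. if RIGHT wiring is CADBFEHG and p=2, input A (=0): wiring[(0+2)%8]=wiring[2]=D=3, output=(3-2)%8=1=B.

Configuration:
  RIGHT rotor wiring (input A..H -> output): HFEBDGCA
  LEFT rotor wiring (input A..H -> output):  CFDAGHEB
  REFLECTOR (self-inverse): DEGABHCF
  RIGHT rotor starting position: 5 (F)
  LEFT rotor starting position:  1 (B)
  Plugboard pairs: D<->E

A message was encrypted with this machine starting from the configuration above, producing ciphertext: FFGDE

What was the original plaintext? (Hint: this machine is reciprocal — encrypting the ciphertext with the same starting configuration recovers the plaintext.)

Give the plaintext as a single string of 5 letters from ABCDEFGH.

Answer: BAHBC

Derivation:
Char 1 ('F'): step: R->6, L=1; F->plug->F->R->D->L->F->refl->H->L'->C->R'->B->plug->B
Char 2 ('F'): step: R->7, L=1; F->plug->F->R->E->L->G->refl->C->L'->B->R'->A->plug->A
Char 3 ('G'): step: R->0, L->2 (L advanced); G->plug->G->R->C->L->E->refl->B->L'->A->R'->H->plug->H
Char 4 ('D'): step: R->1, L=2; D->plug->E->R->F->L->H->refl->F->L'->D->R'->B->plug->B
Char 5 ('E'): step: R->2, L=2; E->plug->D->R->E->L->C->refl->G->L'->B->R'->C->plug->C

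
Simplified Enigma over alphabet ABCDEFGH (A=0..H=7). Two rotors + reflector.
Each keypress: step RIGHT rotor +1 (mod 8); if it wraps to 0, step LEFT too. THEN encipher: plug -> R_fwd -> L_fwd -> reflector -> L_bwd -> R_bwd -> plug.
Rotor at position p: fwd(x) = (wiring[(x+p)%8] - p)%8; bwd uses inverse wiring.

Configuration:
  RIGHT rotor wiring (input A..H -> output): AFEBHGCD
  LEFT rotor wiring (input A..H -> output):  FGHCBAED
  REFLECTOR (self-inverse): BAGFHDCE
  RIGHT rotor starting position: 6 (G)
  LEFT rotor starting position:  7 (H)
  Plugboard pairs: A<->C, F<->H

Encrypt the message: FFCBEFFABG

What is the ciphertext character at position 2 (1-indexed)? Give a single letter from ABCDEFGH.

Char 1 ('F'): step: R->7, L=7; F->plug->H->R->D->L->A->refl->B->L'->G->R'->C->plug->A
Char 2 ('F'): step: R->0, L->0 (L advanced); F->plug->H->R->D->L->C->refl->G->L'->B->R'->D->plug->D

D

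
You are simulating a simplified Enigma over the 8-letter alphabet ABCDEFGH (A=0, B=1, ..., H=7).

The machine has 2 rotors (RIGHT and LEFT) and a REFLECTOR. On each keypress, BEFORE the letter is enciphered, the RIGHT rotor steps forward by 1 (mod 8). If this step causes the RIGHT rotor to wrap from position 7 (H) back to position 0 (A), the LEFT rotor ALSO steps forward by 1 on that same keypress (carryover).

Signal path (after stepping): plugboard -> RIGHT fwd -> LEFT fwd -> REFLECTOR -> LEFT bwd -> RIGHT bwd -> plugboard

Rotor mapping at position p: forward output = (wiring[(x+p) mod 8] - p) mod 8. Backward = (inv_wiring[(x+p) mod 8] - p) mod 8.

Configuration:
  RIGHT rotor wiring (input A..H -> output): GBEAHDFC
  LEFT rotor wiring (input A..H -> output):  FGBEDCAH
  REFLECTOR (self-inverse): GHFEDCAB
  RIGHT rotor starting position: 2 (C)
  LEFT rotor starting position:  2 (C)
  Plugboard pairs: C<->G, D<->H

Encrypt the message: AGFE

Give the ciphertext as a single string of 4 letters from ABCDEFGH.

Answer: DFAA

Derivation:
Char 1 ('A'): step: R->3, L=2; A->plug->A->R->F->L->F->refl->C->L'->B->R'->H->plug->D
Char 2 ('G'): step: R->4, L=2; G->plug->C->R->B->L->C->refl->F->L'->F->R'->F->plug->F
Char 3 ('F'): step: R->5, L=2; F->plug->F->R->H->L->E->refl->D->L'->G->R'->A->plug->A
Char 4 ('E'): step: R->6, L=2; E->plug->E->R->G->L->D->refl->E->L'->H->R'->A->plug->A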